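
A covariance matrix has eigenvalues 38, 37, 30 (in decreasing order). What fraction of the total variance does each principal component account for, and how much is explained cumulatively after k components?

Step 1 — total variance = trace(Sigma) = Σ λ_i = 38 + 37 + 30 = 105.

Step 2 — fraction explained by component i = λ_i / Σ λ:
  PC1: 38/105 = 0.3619
  PC2: 37/105 = 0.3524
  PC3: 30/105 = 0.2857

Step 3 — cumulative fraction after k components = (λ_1 + ... + λ_k) / Σ λ:
  k = 1: 38/105 = 0.3619
  k = 2: (38 + 37)/105 = 75/105 = 0.7143
  k = 3: (38 + 37 + 30)/105 = 105/105 = 1

Summary (fraction, with percent):

explained: PC1 0.3619 (36.19%), PC2 0.3524 (35.24%), PC3 0.2857 (28.57%);  cumulative: 0.3619, 0.7143, 1


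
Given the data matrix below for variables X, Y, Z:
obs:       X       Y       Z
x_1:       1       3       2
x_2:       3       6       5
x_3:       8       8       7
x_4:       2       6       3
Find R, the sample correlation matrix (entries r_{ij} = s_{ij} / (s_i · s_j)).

Step 1 — column means:
  mean(X) = (1 + 3 + 8 + 2) / 4 = 14/4 = 3.5
  mean(Y) = (3 + 6 + 8 + 6) / 4 = 23/4 = 5.75
  mean(Z) = (2 + 5 + 7 + 3) / 4 = 17/4 = 4.25

Step 2 — sample variances and covariances s[i,j] = (1/(n-1)) · Σ_k (x_{k,i} - mean_i) · (x_{k,j} - mean_j), with n-1 = 3:
  s[X,X] = ((-2.5)·(-2.5) + (-0.5)·(-0.5) + (4.5)·(4.5) + (-1.5)·(-1.5)) / 3 = 29/3 = 9.6667
  s[X,Y] = ((-2.5)·(-2.75) + (-0.5)·(0.25) + (4.5)·(2.25) + (-1.5)·(0.25)) / 3 = 16.5/3 = 5.5
  s[X,Z] = ((-2.5)·(-2.25) + (-0.5)·(0.75) + (4.5)·(2.75) + (-1.5)·(-1.25)) / 3 = 19.5/3 = 6.5
  s[Y,Y] = ((-2.75)·(-2.75) + (0.25)·(0.25) + (2.25)·(2.25) + (0.25)·(0.25)) / 3 = 12.75/3 = 4.25
  s[Y,Z] = ((-2.75)·(-2.25) + (0.25)·(0.75) + (2.25)·(2.75) + (0.25)·(-1.25)) / 3 = 12.25/3 = 4.0833
  s[Z,Z] = ((-2.25)·(-2.25) + (0.75)·(0.75) + (2.75)·(2.75) + (-1.25)·(-1.25)) / 3 = 14.75/3 = 4.9167
  Sample standard deviations s_i = √(s[i,i]):
  s(X) = √(9.6667) = 3.1091
  s(Y) = √(4.25) = 2.0616
  s(Z) = √(4.9167) = 2.2174

Step 3 — r_{ij} = s_{ij} / (s_i · s_j):
  r[X,X] = 1 (diagonal).
  r[X,Y] = 5.5 / (3.1091 · 2.0616) = 5.5 / 6.4096 = 0.8581
  r[X,Z] = 6.5 / (3.1091 · 2.2174) = 6.5 / 6.894 = 0.9428
  r[Y,Y] = 1 (diagonal).
  r[Y,Z] = 4.0833 / (2.0616 · 2.2174) = 4.0833 / 4.5712 = 0.8933
  r[Z,Z] = 1 (diagonal).

R is symmetric with unit diagonal. Assembling:

R = [[1, 0.8581, 0.9428],
 [0.8581, 1, 0.8933],
 [0.9428, 0.8933, 1]]


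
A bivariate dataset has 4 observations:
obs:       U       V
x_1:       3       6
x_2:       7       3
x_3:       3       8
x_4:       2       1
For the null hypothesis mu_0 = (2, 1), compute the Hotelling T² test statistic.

Step 1 — sample mean vector:
  mean(U) = (3 + 7 + 3 + 2) / 4 = 15/4 = 3.75
  mean(V) = (6 + 3 + 8 + 1) / 4 = 18/4 = 4.5
  x̄ = (3.75, 4.5),  deviation x̄ - mu_0 = (3.75, 4.5) - (2, 1) = (1.75, 3.5).

Step 2 — sample covariance matrix, S[i,j] = (1/(n-1)) · Σ_k (x_{k,i} - mean_i) · (x_{k,j} - mean_j), divisor n-1 = 3:
  S[U,U] = ((-0.75)·(-0.75) + (3.25)·(3.25) + (-0.75)·(-0.75) + (-1.75)·(-1.75)) / 3 = 14.75/3 = 4.9167
  S[U,V] = ((-0.75)·(1.5) + (3.25)·(-1.5) + (-0.75)·(3.5) + (-1.75)·(-3.5)) / 3 = -2.5/3 = -0.8333
  S[V,V] = ((1.5)·(1.5) + (-1.5)·(-1.5) + (3.5)·(3.5) + (-3.5)·(-3.5)) / 3 = 29/3 = 9.6667
  S = [[4.9167, -0.8333],
 [-0.8333, 9.6667]].

Step 3 — invert S. det(S) = 4.9167·9.6667 - (-0.8333)² = 46.8333.
  S^{-1} = (1/det) · [[d, -b], [-b, a]] = [[0.2064, 0.0178],
 [0.0178, 0.105]].

Step 4 — quadratic form (x̄ - mu_0)^T · S^{-1} · (x̄ - mu_0):
  S^{-1} · (x̄ - mu_0) = (0.4235, 0.3986),
  (x̄ - mu_0)^T · [...] = (1.75)·(0.4235) + (3.5)·(0.3986) = 2.1361.

Step 5 — scale by n: T² = 4 · 2.1361 = 8.5445.

T² ≈ 8.5445


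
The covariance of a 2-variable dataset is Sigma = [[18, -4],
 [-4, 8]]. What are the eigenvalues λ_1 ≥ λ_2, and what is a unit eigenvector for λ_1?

Step 1 — characteristic polynomial of 2×2 Sigma:
  det(Sigma - λI) = λ² - trace · λ + det = 0.
  trace = 18 + 8 = 26, det = 18·8 - (-4)² = 128.
Step 2 — discriminant:
  Δ = trace² - 4·det = 676 - 512 = 164.
Step 3 — eigenvalues:
  λ = (trace ± √Δ)/2 = (26 ± 12.8062)/2,
  λ_1 = 19.4031,  λ_2 = 6.5969.

Step 4 — unit eigenvector for λ_1: solve (Sigma - λ_1 I)v = 0. First row:
  (18 - 19.4031)·v_x + (-4)·v_y = 0, i.e. (-1.4031)·v_x + (-4)·v_y = 0,
  so v ∝ (b, λ_1 - a) = (-4, 1.4031); multiply by -1 so the first entry is positive: u = (4, -1.4031).
  ||u|| = √((4)² + (-1.4031)²) = √(17.9688) ≈ 4.239,
  v_1 = u/||u|| ≈ (0.9436, -0.331) (||v_1|| = 1).

λ_1 = 19.4031,  λ_2 = 6.5969;  v_1 ≈ (0.9436, -0.331)


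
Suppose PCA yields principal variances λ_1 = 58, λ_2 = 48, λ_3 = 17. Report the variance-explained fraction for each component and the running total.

Step 1 — total variance = trace(Sigma) = Σ λ_i = 58 + 48 + 17 = 123.

Step 2 — fraction explained by component i = λ_i / Σ λ:
  PC1: 58/123 = 0.4715
  PC2: 48/123 = 0.3902
  PC3: 17/123 = 0.1382

Step 3 — cumulative fraction after k components = (λ_1 + ... + λ_k) / Σ λ:
  k = 1: 58/123 = 0.4715
  k = 2: (58 + 48)/123 = 106/123 = 0.8618
  k = 3: (58 + 48 + 17)/123 = 123/123 = 1

Summary (fraction, with percent):

explained: PC1 0.4715 (47.15%), PC2 0.3902 (39.02%), PC3 0.1382 (13.82%);  cumulative: 0.4715, 0.8618, 1


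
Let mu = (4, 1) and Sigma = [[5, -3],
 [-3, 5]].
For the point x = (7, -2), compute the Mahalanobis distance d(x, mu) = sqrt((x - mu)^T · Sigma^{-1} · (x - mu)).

Step 1 — centre the observation: (x - mu) = (3, -3).

Step 2 — invert Sigma. det(Sigma) = 5·5 - (-3)² = 16.
  Sigma^{-1} = (1/det) · [[d, -b], [-b, a]] = [[0.3125, 0.1875],
 [0.1875, 0.3125]].

Step 3 — form the quadratic (x - mu)^T · Sigma^{-1} · (x - mu):
  Sigma^{-1} · (x - mu) = (0.375, -0.375).
  (x - mu)^T · [Sigma^{-1} · (x - mu)] = (3)·(0.375) + (-3)·(-0.375) = 2.25.

Step 4 — take square root: d = √(2.25) ≈ 1.5.

d(x, mu) = √(2.25) ≈ 1.5


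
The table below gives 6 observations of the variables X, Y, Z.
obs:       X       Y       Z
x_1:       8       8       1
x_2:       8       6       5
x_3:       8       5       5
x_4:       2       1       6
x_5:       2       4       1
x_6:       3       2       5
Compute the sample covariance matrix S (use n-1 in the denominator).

Step 1 — column means:
  mean(X) = (8 + 8 + 8 + 2 + 2 + 3) / 6 = 31/6 = 5.1667
  mean(Y) = (8 + 6 + 5 + 1 + 4 + 2) / 6 = 26/6 = 4.3333
  mean(Z) = (1 + 5 + 5 + 6 + 1 + 5) / 6 = 23/6 = 3.8333

Step 2 — sample covariance S[i,j] = (1/(n-1)) · Σ_k (x_{k,i} - mean_i) · (x_{k,j} - mean_j), with n-1 = 5.
  S[X,X] = ((2.8333)·(2.8333) + (2.8333)·(2.8333) + (2.8333)·(2.8333) + (-3.1667)·(-3.1667) + (-3.1667)·(-3.1667) + (-2.1667)·(-2.1667)) / 5 = 48.8333/5 = 9.7667
  S[X,Y] = ((2.8333)·(3.6667) + (2.8333)·(1.6667) + (2.8333)·(0.6667) + (-3.1667)·(-3.3333) + (-3.1667)·(-0.3333) + (-2.1667)·(-2.3333)) / 5 = 33.6667/5 = 6.7333
  S[X,Z] = ((2.8333)·(-2.8333) + (2.8333)·(1.1667) + (2.8333)·(1.1667) + (-3.1667)·(2.1667) + (-3.1667)·(-2.8333) + (-2.1667)·(1.1667)) / 5 = -1.8333/5 = -0.3667
  S[Y,Y] = ((3.6667)·(3.6667) + (1.6667)·(1.6667) + (0.6667)·(0.6667) + (-3.3333)·(-3.3333) + (-0.3333)·(-0.3333) + (-2.3333)·(-2.3333)) / 5 = 33.3333/5 = 6.6667
  S[Y,Z] = ((3.6667)·(-2.8333) + (1.6667)·(1.1667) + (0.6667)·(1.1667) + (-3.3333)·(2.1667) + (-0.3333)·(-2.8333) + (-2.3333)·(1.1667)) / 5 = -16.6667/5 = -3.3333
  S[Z,Z] = ((-2.8333)·(-2.8333) + (1.1667)·(1.1667) + (1.1667)·(1.1667) + (2.1667)·(2.1667) + (-2.8333)·(-2.8333) + (1.1667)·(1.1667)) / 5 = 24.8333/5 = 4.9667

S is symmetric (S[j,i] = S[i,j]). Assembling:

S = [[9.7667, 6.7333, -0.3667],
 [6.7333, 6.6667, -3.3333],
 [-0.3667, -3.3333, 4.9667]]


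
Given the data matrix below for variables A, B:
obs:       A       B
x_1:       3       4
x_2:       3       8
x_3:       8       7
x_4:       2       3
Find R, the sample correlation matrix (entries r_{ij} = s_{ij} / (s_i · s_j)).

Step 1 — column means:
  mean(A) = (3 + 3 + 8 + 2) / 4 = 16/4 = 4
  mean(B) = (4 + 8 + 7 + 3) / 4 = 22/4 = 5.5

Step 2 — sample variances and covariances s[i,j] = (1/(n-1)) · Σ_k (x_{k,i} - mean_i) · (x_{k,j} - mean_j), with n-1 = 3:
  s[A,A] = ((-1)·(-1) + (-1)·(-1) + (4)·(4) + (-2)·(-2)) / 3 = 22/3 = 7.3333
  s[A,B] = ((-1)·(-1.5) + (-1)·(2.5) + (4)·(1.5) + (-2)·(-2.5)) / 3 = 10/3 = 3.3333
  s[B,B] = ((-1.5)·(-1.5) + (2.5)·(2.5) + (1.5)·(1.5) + (-2.5)·(-2.5)) / 3 = 17/3 = 5.6667
  Sample standard deviations s_i = √(s[i,i]):
  s(A) = √(7.3333) = 2.708
  s(B) = √(5.6667) = 2.3805

Step 3 — r_{ij} = s_{ij} / (s_i · s_j):
  r[A,A] = 1 (diagonal).
  r[A,B] = 3.3333 / (2.708 · 2.3805) = 3.3333 / 6.4464 = 0.5171
  r[B,B] = 1 (diagonal).

R is symmetric with unit diagonal. Assembling:

R = [[1, 0.5171],
 [0.5171, 1]]


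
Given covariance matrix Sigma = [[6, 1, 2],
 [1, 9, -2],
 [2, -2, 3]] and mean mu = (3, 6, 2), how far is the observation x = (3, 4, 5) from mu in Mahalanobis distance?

Step 1 — centre the observation: (x - mu) = (0, -2, 3).

Step 2 — invert Sigma (cofactor / det for 3×3, or solve directly):
  Sigma^{-1} = [[0.2527, -0.0769, -0.2198],
 [-0.0769, 0.1538, 0.1538],
 [-0.2198, 0.1538, 0.5824]].

Step 3 — form the quadratic (x - mu)^T · Sigma^{-1} · (x - mu):
  Sigma^{-1} · (x - mu) = (-0.5055, 0.1538, 1.4396).
  (x - mu)^T · [Sigma^{-1} · (x - mu)] = (0)·(-0.5055) + (-2)·(0.1538) + (3)·(1.4396) = 4.011.

Step 4 — take square root: d = √(4.011) ≈ 2.0027.

d(x, mu) = √(4.011) ≈ 2.0027


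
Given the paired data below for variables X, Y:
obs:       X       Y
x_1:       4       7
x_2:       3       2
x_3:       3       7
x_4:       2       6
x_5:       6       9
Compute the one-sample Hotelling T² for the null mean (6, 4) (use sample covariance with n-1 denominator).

Step 1 — sample mean vector:
  mean(X) = (4 + 3 + 3 + 2 + 6) / 5 = 18/5 = 3.6
  mean(Y) = (7 + 2 + 7 + 6 + 9) / 5 = 31/5 = 6.2
  x̄ = (3.6, 6.2),  deviation x̄ - mu_0 = (3.6, 6.2) - (6, 4) = (-2.4, 2.2).

Step 2 — sample covariance matrix, S[i,j] = (1/(n-1)) · Σ_k (x_{k,i} - mean_i) · (x_{k,j} - mean_j), divisor n-1 = 4:
  S[X,X] = ((0.4)·(0.4) + (-0.6)·(-0.6) + (-0.6)·(-0.6) + (-1.6)·(-1.6) + (2.4)·(2.4)) / 4 = 9.2/4 = 2.3
  S[X,Y] = ((0.4)·(0.8) + (-0.6)·(-4.2) + (-0.6)·(0.8) + (-1.6)·(-0.2) + (2.4)·(2.8)) / 4 = 9.4/4 = 2.35
  S[Y,Y] = ((0.8)·(0.8) + (-4.2)·(-4.2) + (0.8)·(0.8) + (-0.2)·(-0.2) + (2.8)·(2.8)) / 4 = 26.8/4 = 6.7
  S = [[2.3, 2.35],
 [2.35, 6.7]].

Step 3 — invert S. det(S) = 2.3·6.7 - (2.35)² = 9.8875.
  S^{-1} = (1/det) · [[d, -b], [-b, a]] = [[0.6776, -0.2377],
 [-0.2377, 0.2326]].

Step 4 — quadratic form (x̄ - mu_0)^T · S^{-1} · (x̄ - mu_0):
  S^{-1} · (x̄ - mu_0) = (-2.1492, 1.0822),
  (x̄ - mu_0)^T · [...] = (-2.4)·(-2.1492) + (2.2)·(1.0822) = 7.5388.

Step 5 — scale by n: T² = 5 · 7.5388 = 37.6941.

T² ≈ 37.6941


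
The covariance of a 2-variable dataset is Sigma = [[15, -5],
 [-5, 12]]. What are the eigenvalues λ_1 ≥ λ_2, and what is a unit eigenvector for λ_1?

Step 1 — characteristic polynomial of 2×2 Sigma:
  det(Sigma - λI) = λ² - trace · λ + det = 0.
  trace = 15 + 12 = 27, det = 15·12 - (-5)² = 155.
Step 2 — discriminant:
  Δ = trace² - 4·det = 729 - 620 = 109.
Step 3 — eigenvalues:
  λ = (trace ± √Δ)/2 = (27 ± 10.4403)/2,
  λ_1 = 18.7202,  λ_2 = 8.2798.

Step 4 — unit eigenvector for λ_1: solve (Sigma - λ_1 I)v = 0. First row:
  (15 - 18.7202)·v_x + (-5)·v_y = 0, i.e. (-3.7202)·v_x + (-5)·v_y = 0,
  so v ∝ (b, λ_1 - a) = (-5, 3.7202); multiply by -1 so the first entry is positive: u = (5, -3.7202).
  ||u|| = √((5)² + (-3.7202)²) = √(38.8395) ≈ 6.2321,
  v_1 = u/||u|| ≈ (0.8023, -0.5969) (||v_1|| = 1).

λ_1 = 18.7202,  λ_2 = 8.2798;  v_1 ≈ (0.8023, -0.5969)


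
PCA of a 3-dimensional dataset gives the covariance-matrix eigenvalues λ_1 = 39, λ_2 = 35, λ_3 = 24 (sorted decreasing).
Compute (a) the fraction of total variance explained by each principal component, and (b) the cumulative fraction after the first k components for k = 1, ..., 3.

Step 1 — total variance = trace(Sigma) = Σ λ_i = 39 + 35 + 24 = 98.

Step 2 — fraction explained by component i = λ_i / Σ λ:
  PC1: 39/98 = 0.398
  PC2: 35/98 = 0.3571
  PC3: 24/98 = 0.2449

Step 3 — cumulative fraction after k components = (λ_1 + ... + λ_k) / Σ λ:
  k = 1: 39/98 = 0.398
  k = 2: (39 + 35)/98 = 74/98 = 0.7551
  k = 3: (39 + 35 + 24)/98 = 98/98 = 1

Summary (fraction, with percent):

explained: PC1 0.398 (39.8%), PC2 0.3571 (35.71%), PC3 0.2449 (24.49%);  cumulative: 0.398, 0.7551, 1


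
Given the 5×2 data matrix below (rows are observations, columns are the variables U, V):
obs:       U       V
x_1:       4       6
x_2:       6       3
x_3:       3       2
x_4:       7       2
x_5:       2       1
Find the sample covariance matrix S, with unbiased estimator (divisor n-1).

Step 1 — column means:
  mean(U) = (4 + 6 + 3 + 7 + 2) / 5 = 22/5 = 4.4
  mean(V) = (6 + 3 + 2 + 2 + 1) / 5 = 14/5 = 2.8

Step 2 — sample covariance S[i,j] = (1/(n-1)) · Σ_k (x_{k,i} - mean_i) · (x_{k,j} - mean_j), with n-1 = 4.
  S[U,U] = ((-0.4)·(-0.4) + (1.6)·(1.6) + (-1.4)·(-1.4) + (2.6)·(2.6) + (-2.4)·(-2.4)) / 4 = 17.2/4 = 4.3
  S[U,V] = ((-0.4)·(3.2) + (1.6)·(0.2) + (-1.4)·(-0.8) + (2.6)·(-0.8) + (-2.4)·(-1.8)) / 4 = 2.4/4 = 0.6
  S[V,V] = ((3.2)·(3.2) + (0.2)·(0.2) + (-0.8)·(-0.8) + (-0.8)·(-0.8) + (-1.8)·(-1.8)) / 4 = 14.8/4 = 3.7

S is symmetric (S[j,i] = S[i,j]). Assembling:

S = [[4.3, 0.6],
 [0.6, 3.7]]


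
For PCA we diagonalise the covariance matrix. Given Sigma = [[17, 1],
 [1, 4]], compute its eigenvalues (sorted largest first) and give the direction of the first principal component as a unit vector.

Step 1 — characteristic polynomial of 2×2 Sigma:
  det(Sigma - λI) = λ² - trace · λ + det = 0.
  trace = 17 + 4 = 21, det = 17·4 - (1)² = 67.
Step 2 — discriminant:
  Δ = trace² - 4·det = 441 - 268 = 173.
Step 3 — eigenvalues:
  λ = (trace ± √Δ)/2 = (21 ± 13.1529)/2,
  λ_1 = 17.0765,  λ_2 = 3.9235.

Step 4 — unit eigenvector for λ_1: solve (Sigma - λ_1 I)v = 0. First row:
  (17 - 17.0765)·v_x + (1)·v_y = 0, i.e. (-0.0765)·v_x + (1)·v_y = 0,
  so v ∝ (b, λ_1 - a) = (1, 0.0765) = u.
  ||u|| = √((1)² + (0.0765)²) = √(1.0058) ≈ 1.0029,
  v_1 = u/||u|| ≈ (0.9971, 0.0763) (||v_1|| = 1).

λ_1 = 17.0765,  λ_2 = 3.9235;  v_1 ≈ (0.9971, 0.0763)


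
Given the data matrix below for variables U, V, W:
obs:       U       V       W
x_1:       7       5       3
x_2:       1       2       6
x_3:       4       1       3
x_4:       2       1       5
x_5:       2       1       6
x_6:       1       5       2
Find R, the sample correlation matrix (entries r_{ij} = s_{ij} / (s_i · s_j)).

Step 1 — column means:
  mean(U) = (7 + 1 + 4 + 2 + 2 + 1) / 6 = 17/6 = 2.8333
  mean(V) = (5 + 2 + 1 + 1 + 1 + 5) / 6 = 15/6 = 2.5
  mean(W) = (3 + 6 + 3 + 5 + 6 + 2) / 6 = 25/6 = 4.1667

Step 2 — sample variances and covariances s[i,j] = (1/(n-1)) · Σ_k (x_{k,i} - mean_i) · (x_{k,j} - mean_j), with n-1 = 5:
  s[U,U] = ((4.1667)·(4.1667) + (-1.8333)·(-1.8333) + (1.1667)·(1.1667) + (-0.8333)·(-0.8333) + (-0.8333)·(-0.8333) + (-1.8333)·(-1.8333)) / 5 = 26.8333/5 = 5.3667
  s[U,V] = ((4.1667)·(2.5) + (-1.8333)·(-0.5) + (1.1667)·(-1.5) + (-0.8333)·(-1.5) + (-0.8333)·(-1.5) + (-1.8333)·(2.5)) / 5 = 7.5/5 = 1.5
  s[U,W] = ((4.1667)·(-1.1667) + (-1.8333)·(1.8333) + (1.1667)·(-1.1667) + (-0.8333)·(0.8333) + (-0.8333)·(1.8333) + (-1.8333)·(-2.1667)) / 5 = -7.8333/5 = -1.5667
  s[V,V] = ((2.5)·(2.5) + (-0.5)·(-0.5) + (-1.5)·(-1.5) + (-1.5)·(-1.5) + (-1.5)·(-1.5) + (2.5)·(2.5)) / 5 = 19.5/5 = 3.9
  s[V,W] = ((2.5)·(-1.1667) + (-0.5)·(1.8333) + (-1.5)·(-1.1667) + (-1.5)·(0.8333) + (-1.5)·(1.8333) + (2.5)·(-2.1667)) / 5 = -11.5/5 = -2.3
  s[W,W] = ((-1.1667)·(-1.1667) + (1.8333)·(1.8333) + (-1.1667)·(-1.1667) + (0.8333)·(0.8333) + (1.8333)·(1.8333) + (-2.1667)·(-2.1667)) / 5 = 14.8333/5 = 2.9667
  Sample standard deviations s_i = √(s[i,i]):
  s(U) = √(5.3667) = 2.3166
  s(V) = √(3.9) = 1.9748
  s(W) = √(2.9667) = 1.7224

Step 3 — r_{ij} = s_{ij} / (s_i · s_j):
  r[U,U] = 1 (diagonal).
  r[U,V] = 1.5 / (2.3166 · 1.9748) = 1.5 / 4.5749 = 0.3279
  r[U,W] = -1.5667 / (2.3166 · 1.7224) = -1.5667 / 3.9901 = -0.3926
  r[V,V] = 1 (diagonal).
  r[V,W] = -2.3 / (1.9748 · 1.7224) = -2.3 / 3.4015 = -0.6762
  r[W,W] = 1 (diagonal).

R is symmetric with unit diagonal. Assembling:

R = [[1, 0.3279, -0.3926],
 [0.3279, 1, -0.6762],
 [-0.3926, -0.6762, 1]]


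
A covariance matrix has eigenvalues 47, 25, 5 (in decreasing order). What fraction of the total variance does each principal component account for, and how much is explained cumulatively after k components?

Step 1 — total variance = trace(Sigma) = Σ λ_i = 47 + 25 + 5 = 77.

Step 2 — fraction explained by component i = λ_i / Σ λ:
  PC1: 47/77 = 0.6104
  PC2: 25/77 = 0.3247
  PC3: 5/77 = 0.0649

Step 3 — cumulative fraction after k components = (λ_1 + ... + λ_k) / Σ λ:
  k = 1: 47/77 = 0.6104
  k = 2: (47 + 25)/77 = 72/77 = 0.9351
  k = 3: (47 + 25 + 5)/77 = 77/77 = 1

Summary (fraction, with percent):

explained: PC1 0.6104 (61.04%), PC2 0.3247 (32.47%), PC3 0.0649 (6.49%);  cumulative: 0.6104, 0.9351, 1


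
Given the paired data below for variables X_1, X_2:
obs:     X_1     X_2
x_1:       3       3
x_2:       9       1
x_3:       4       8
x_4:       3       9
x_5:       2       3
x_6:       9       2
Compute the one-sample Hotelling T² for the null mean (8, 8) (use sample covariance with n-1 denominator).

Step 1 — sample mean vector:
  mean(X_1) = (3 + 9 + 4 + 3 + 2 + 9) / 6 = 30/6 = 5
  mean(X_2) = (3 + 1 + 8 + 9 + 3 + 2) / 6 = 26/6 = 4.3333
  x̄ = (5, 4.3333),  deviation x̄ - mu_0 = (5, 4.3333) - (8, 8) = (-3, -3.6667).

Step 2 — sample covariance matrix, S[i,j] = (1/(n-1)) · Σ_k (x_{k,i} - mean_i) · (x_{k,j} - mean_j), divisor n-1 = 5:
  S[X_1,X_1] = ((-2)·(-2) + (4)·(4) + (-1)·(-1) + (-2)·(-2) + (-3)·(-3) + (4)·(4)) / 5 = 50/5 = 10
  S[X_1,X_2] = ((-2)·(-1.3333) + (4)·(-3.3333) + (-1)·(3.6667) + (-2)·(4.6667) + (-3)·(-1.3333) + (4)·(-2.3333)) / 5 = -29/5 = -5.8
  S[X_2,X_2] = ((-1.3333)·(-1.3333) + (-3.3333)·(-3.3333) + (3.6667)·(3.6667) + (4.6667)·(4.6667) + (-1.3333)·(-1.3333) + (-2.3333)·(-2.3333)) / 5 = 55.3333/5 = 11.0667
  S = [[10, -5.8],
 [-5.8, 11.0667]].

Step 3 — invert S. det(S) = 10·11.0667 - (-5.8)² = 77.0267.
  S^{-1} = (1/det) · [[d, -b], [-b, a]] = [[0.1437, 0.0753],
 [0.0753, 0.1298]].

Step 4 — quadratic form (x̄ - mu_0)^T · S^{-1} · (x̄ - mu_0):
  S^{-1} · (x̄ - mu_0) = (-0.7071, -0.7019),
  (x̄ - mu_0)^T · [...] = (-3)·(-0.7071) + (-3.6667)·(-0.7019) = 4.6951.

Step 5 — scale by n: T² = 6 · 4.6951 = 28.1703.

T² ≈ 28.1703


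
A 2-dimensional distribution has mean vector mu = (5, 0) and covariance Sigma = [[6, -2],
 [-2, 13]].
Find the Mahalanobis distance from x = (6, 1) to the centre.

Step 1 — centre the observation: (x - mu) = (1, 1).

Step 2 — invert Sigma. det(Sigma) = 6·13 - (-2)² = 74.
  Sigma^{-1} = (1/det) · [[d, -b], [-b, a]] = [[0.1757, 0.027],
 [0.027, 0.0811]].

Step 3 — form the quadratic (x - mu)^T · Sigma^{-1} · (x - mu):
  Sigma^{-1} · (x - mu) = (0.2027, 0.1081).
  (x - mu)^T · [Sigma^{-1} · (x - mu)] = (1)·(0.2027) + (1)·(0.1081) = 0.3108.

Step 4 — take square root: d = √(0.3108) ≈ 0.5575.

d(x, mu) = √(0.3108) ≈ 0.5575


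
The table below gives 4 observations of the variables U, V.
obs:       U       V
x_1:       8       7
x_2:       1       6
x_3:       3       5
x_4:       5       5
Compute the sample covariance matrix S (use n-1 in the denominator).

Step 1 — column means:
  mean(U) = (8 + 1 + 3 + 5) / 4 = 17/4 = 4.25
  mean(V) = (7 + 6 + 5 + 5) / 4 = 23/4 = 5.75

Step 2 — sample covariance S[i,j] = (1/(n-1)) · Σ_k (x_{k,i} - mean_i) · (x_{k,j} - mean_j), with n-1 = 3.
  S[U,U] = ((3.75)·(3.75) + (-3.25)·(-3.25) + (-1.25)·(-1.25) + (0.75)·(0.75)) / 3 = 26.75/3 = 8.9167
  S[U,V] = ((3.75)·(1.25) + (-3.25)·(0.25) + (-1.25)·(-0.75) + (0.75)·(-0.75)) / 3 = 4.25/3 = 1.4167
  S[V,V] = ((1.25)·(1.25) + (0.25)·(0.25) + (-0.75)·(-0.75) + (-0.75)·(-0.75)) / 3 = 2.75/3 = 0.9167

S is symmetric (S[j,i] = S[i,j]). Assembling:

S = [[8.9167, 1.4167],
 [1.4167, 0.9167]]


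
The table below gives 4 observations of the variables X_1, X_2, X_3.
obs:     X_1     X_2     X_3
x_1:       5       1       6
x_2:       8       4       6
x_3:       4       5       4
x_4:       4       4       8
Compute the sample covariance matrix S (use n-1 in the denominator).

Step 1 — column means:
  mean(X_1) = (5 + 8 + 4 + 4) / 4 = 21/4 = 5.25
  mean(X_2) = (1 + 4 + 5 + 4) / 4 = 14/4 = 3.5
  mean(X_3) = (6 + 6 + 4 + 8) / 4 = 24/4 = 6

Step 2 — sample covariance S[i,j] = (1/(n-1)) · Σ_k (x_{k,i} - mean_i) · (x_{k,j} - mean_j), with n-1 = 3.
  S[X_1,X_1] = ((-0.25)·(-0.25) + (2.75)·(2.75) + (-1.25)·(-1.25) + (-1.25)·(-1.25)) / 3 = 10.75/3 = 3.5833
  S[X_1,X_2] = ((-0.25)·(-2.5) + (2.75)·(0.5) + (-1.25)·(1.5) + (-1.25)·(0.5)) / 3 = -0.5/3 = -0.1667
  S[X_1,X_3] = ((-0.25)·(0) + (2.75)·(0) + (-1.25)·(-2) + (-1.25)·(2)) / 3 = 0/3 = 0
  S[X_2,X_2] = ((-2.5)·(-2.5) + (0.5)·(0.5) + (1.5)·(1.5) + (0.5)·(0.5)) / 3 = 9/3 = 3
  S[X_2,X_3] = ((-2.5)·(0) + (0.5)·(0) + (1.5)·(-2) + (0.5)·(2)) / 3 = -2/3 = -0.6667
  S[X_3,X_3] = ((0)·(0) + (0)·(0) + (-2)·(-2) + (2)·(2)) / 3 = 8/3 = 2.6667

S is symmetric (S[j,i] = S[i,j]). Assembling:

S = [[3.5833, -0.1667, 0],
 [-0.1667, 3, -0.6667],
 [0, -0.6667, 2.6667]]


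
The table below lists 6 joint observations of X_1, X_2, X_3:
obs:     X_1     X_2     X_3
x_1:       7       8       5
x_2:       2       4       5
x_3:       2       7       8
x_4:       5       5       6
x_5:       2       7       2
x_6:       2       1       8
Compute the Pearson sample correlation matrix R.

Step 1 — column means:
  mean(X_1) = (7 + 2 + 2 + 5 + 2 + 2) / 6 = 20/6 = 3.3333
  mean(X_2) = (8 + 4 + 7 + 5 + 7 + 1) / 6 = 32/6 = 5.3333
  mean(X_3) = (5 + 5 + 8 + 6 + 2 + 8) / 6 = 34/6 = 5.6667

Step 2 — sample variances and covariances s[i,j] = (1/(n-1)) · Σ_k (x_{k,i} - mean_i) · (x_{k,j} - mean_j), with n-1 = 5:
  s[X_1,X_1] = ((3.6667)·(3.6667) + (-1.3333)·(-1.3333) + (-1.3333)·(-1.3333) + (1.6667)·(1.6667) + (-1.3333)·(-1.3333) + (-1.3333)·(-1.3333)) / 5 = 23.3333/5 = 4.6667
  s[X_1,X_2] = ((3.6667)·(2.6667) + (-1.3333)·(-1.3333) + (-1.3333)·(1.6667) + (1.6667)·(-0.3333) + (-1.3333)·(1.6667) + (-1.3333)·(-4.3333)) / 5 = 12.3333/5 = 2.4667
  s[X_1,X_3] = ((3.6667)·(-0.6667) + (-1.3333)·(-0.6667) + (-1.3333)·(2.3333) + (1.6667)·(0.3333) + (-1.3333)·(-3.6667) + (-1.3333)·(2.3333)) / 5 = -2.3333/5 = -0.4667
  s[X_2,X_2] = ((2.6667)·(2.6667) + (-1.3333)·(-1.3333) + (1.6667)·(1.6667) + (-0.3333)·(-0.3333) + (1.6667)·(1.6667) + (-4.3333)·(-4.3333)) / 5 = 33.3333/5 = 6.6667
  s[X_2,X_3] = ((2.6667)·(-0.6667) + (-1.3333)·(-0.6667) + (1.6667)·(2.3333) + (-0.3333)·(0.3333) + (1.6667)·(-3.6667) + (-4.3333)·(2.3333)) / 5 = -13.3333/5 = -2.6667
  s[X_3,X_3] = ((-0.6667)·(-0.6667) + (-0.6667)·(-0.6667) + (2.3333)·(2.3333) + (0.3333)·(0.3333) + (-3.6667)·(-3.6667) + (2.3333)·(2.3333)) / 5 = 25.3333/5 = 5.0667
  Sample standard deviations s_i = √(s[i,i]):
  s(X_1) = √(4.6667) = 2.1602
  s(X_2) = √(6.6667) = 2.582
  s(X_3) = √(5.0667) = 2.2509

Step 3 — r_{ij} = s_{ij} / (s_i · s_j):
  r[X_1,X_1] = 1 (diagonal).
  r[X_1,X_2] = 2.4667 / (2.1602 · 2.582) = 2.4667 / 5.5777 = 0.4422
  r[X_1,X_3] = -0.4667 / (2.1602 · 2.2509) = -0.4667 / 4.8626 = -0.096
  r[X_2,X_2] = 1 (diagonal).
  r[X_2,X_3] = -2.6667 / (2.582 · 2.2509) = -2.6667 / 5.8119 = -0.4588
  r[X_3,X_3] = 1 (diagonal).

R is symmetric with unit diagonal. Assembling:

R = [[1, 0.4422, -0.096],
 [0.4422, 1, -0.4588],
 [-0.096, -0.4588, 1]]


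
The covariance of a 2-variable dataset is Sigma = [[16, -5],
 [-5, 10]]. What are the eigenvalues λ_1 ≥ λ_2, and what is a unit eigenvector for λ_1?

Step 1 — characteristic polynomial of 2×2 Sigma:
  det(Sigma - λI) = λ² - trace · λ + det = 0.
  trace = 16 + 10 = 26, det = 16·10 - (-5)² = 135.
Step 2 — discriminant:
  Δ = trace² - 4·det = 676 - 540 = 136.
Step 3 — eigenvalues:
  λ = (trace ± √Δ)/2 = (26 ± 11.6619)/2,
  λ_1 = 18.831,  λ_2 = 7.169.

Step 4 — unit eigenvector for λ_1: solve (Sigma - λ_1 I)v = 0. First row:
  (16 - 18.831)·v_x + (-5)·v_y = 0, i.e. (-2.831)·v_x + (-5)·v_y = 0,
  so v ∝ (b, λ_1 - a) = (-5, 2.831); multiply by -1 so the first entry is positive: u = (5, -2.831).
  ||u|| = √((5)² + (-2.831)²) = √(33.0143) ≈ 5.7458,
  v_1 = u/||u|| ≈ (0.8702, -0.4927) (||v_1|| = 1).

λ_1 = 18.831,  λ_2 = 7.169;  v_1 ≈ (0.8702, -0.4927)


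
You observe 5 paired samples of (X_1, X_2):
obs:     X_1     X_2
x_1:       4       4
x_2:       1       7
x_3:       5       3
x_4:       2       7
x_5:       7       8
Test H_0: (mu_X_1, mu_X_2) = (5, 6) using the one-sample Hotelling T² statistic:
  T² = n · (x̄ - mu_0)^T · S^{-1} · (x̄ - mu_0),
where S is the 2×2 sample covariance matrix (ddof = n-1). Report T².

Step 1 — sample mean vector:
  mean(X_1) = (4 + 1 + 5 + 2 + 7) / 5 = 19/5 = 3.8
  mean(X_2) = (4 + 7 + 3 + 7 + 8) / 5 = 29/5 = 5.8
  x̄ = (3.8, 5.8),  deviation x̄ - mu_0 = (3.8, 5.8) - (5, 6) = (-1.2, -0.2).

Step 2 — sample covariance matrix, S[i,j] = (1/(n-1)) · Σ_k (x_{k,i} - mean_i) · (x_{k,j} - mean_j), divisor n-1 = 4:
  S[X_1,X_1] = ((0.2)·(0.2) + (-2.8)·(-2.8) + (1.2)·(1.2) + (-1.8)·(-1.8) + (3.2)·(3.2)) / 4 = 22.8/4 = 5.7
  S[X_1,X_2] = ((0.2)·(-1.8) + (-2.8)·(1.2) + (1.2)·(-2.8) + (-1.8)·(1.2) + (3.2)·(2.2)) / 4 = -2.2/4 = -0.55
  S[X_2,X_2] = ((-1.8)·(-1.8) + (1.2)·(1.2) + (-2.8)·(-2.8) + (1.2)·(1.2) + (2.2)·(2.2)) / 4 = 18.8/4 = 4.7
  S = [[5.7, -0.55],
 [-0.55, 4.7]].

Step 3 — invert S. det(S) = 5.7·4.7 - (-0.55)² = 26.4875.
  S^{-1} = (1/det) · [[d, -b], [-b, a]] = [[0.1774, 0.0208],
 [0.0208, 0.2152]].

Step 4 — quadratic form (x̄ - mu_0)^T · S^{-1} · (x̄ - mu_0):
  S^{-1} · (x̄ - mu_0) = (-0.2171, -0.068),
  (x̄ - mu_0)^T · [...] = (-1.2)·(-0.2171) + (-0.2)·(-0.068) = 0.2741.

Step 5 — scale by n: T² = 5 · 0.2741 = 1.3705.

T² ≈ 1.3705


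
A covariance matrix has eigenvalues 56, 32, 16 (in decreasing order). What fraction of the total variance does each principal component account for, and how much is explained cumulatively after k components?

Step 1 — total variance = trace(Sigma) = Σ λ_i = 56 + 32 + 16 = 104.

Step 2 — fraction explained by component i = λ_i / Σ λ:
  PC1: 56/104 = 0.5385
  PC2: 32/104 = 0.3077
  PC3: 16/104 = 0.1538

Step 3 — cumulative fraction after k components = (λ_1 + ... + λ_k) / Σ λ:
  k = 1: 56/104 = 0.5385
  k = 2: (56 + 32)/104 = 88/104 = 0.8462
  k = 3: (56 + 32 + 16)/104 = 104/104 = 1

Summary (fraction, with percent):

explained: PC1 0.5385 (53.85%), PC2 0.3077 (30.77%), PC3 0.1538 (15.38%);  cumulative: 0.5385, 0.8462, 1


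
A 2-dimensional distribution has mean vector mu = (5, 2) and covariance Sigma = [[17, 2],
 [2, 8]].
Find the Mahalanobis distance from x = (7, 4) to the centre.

Step 1 — centre the observation: (x - mu) = (2, 2).

Step 2 — invert Sigma. det(Sigma) = 17·8 - (2)² = 132.
  Sigma^{-1} = (1/det) · [[d, -b], [-b, a]] = [[0.0606, -0.0152],
 [-0.0152, 0.1288]].

Step 3 — form the quadratic (x - mu)^T · Sigma^{-1} · (x - mu):
  Sigma^{-1} · (x - mu) = (0.0909, 0.2273).
  (x - mu)^T · [Sigma^{-1} · (x - mu)] = (2)·(0.0909) + (2)·(0.2273) = 0.6364.

Step 4 — take square root: d = √(0.6364) ≈ 0.7977.

d(x, mu) = √(0.6364) ≈ 0.7977


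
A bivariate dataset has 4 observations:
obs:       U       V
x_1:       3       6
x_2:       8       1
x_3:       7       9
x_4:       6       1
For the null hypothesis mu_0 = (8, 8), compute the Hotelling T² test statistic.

Step 1 — sample mean vector:
  mean(U) = (3 + 8 + 7 + 6) / 4 = 24/4 = 6
  mean(V) = (6 + 1 + 9 + 1) / 4 = 17/4 = 4.25
  x̄ = (6, 4.25),  deviation x̄ - mu_0 = (6, 4.25) - (8, 8) = (-2, -3.75).

Step 2 — sample covariance matrix, S[i,j] = (1/(n-1)) · Σ_k (x_{k,i} - mean_i) · (x_{k,j} - mean_j), divisor n-1 = 3:
  S[U,U] = ((-3)·(-3) + (2)·(2) + (1)·(1) + (0)·(0)) / 3 = 14/3 = 4.6667
  S[U,V] = ((-3)·(1.75) + (2)·(-3.25) + (1)·(4.75) + (0)·(-3.25)) / 3 = -7/3 = -2.3333
  S[V,V] = ((1.75)·(1.75) + (-3.25)·(-3.25) + (4.75)·(4.75) + (-3.25)·(-3.25)) / 3 = 46.75/3 = 15.5833
  S = [[4.6667, -2.3333],
 [-2.3333, 15.5833]].

Step 3 — invert S. det(S) = 4.6667·15.5833 - (-2.3333)² = 67.2778.
  S^{-1} = (1/det) · [[d, -b], [-b, a]] = [[0.2316, 0.0347],
 [0.0347, 0.0694]].

Step 4 — quadratic form (x̄ - mu_0)^T · S^{-1} · (x̄ - mu_0):
  S^{-1} · (x̄ - mu_0) = (-0.5933, -0.3295),
  (x̄ - mu_0)^T · [...] = (-2)·(-0.5933) + (-3.75)·(-0.3295) = 2.4222.

Step 5 — scale by n: T² = 4 · 2.4222 = 9.6887.

T² ≈ 9.6887


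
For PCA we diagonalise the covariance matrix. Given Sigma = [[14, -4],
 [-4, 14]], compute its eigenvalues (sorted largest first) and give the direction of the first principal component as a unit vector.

Step 1 — characteristic polynomial of 2×2 Sigma:
  det(Sigma - λI) = λ² - trace · λ + det = 0.
  trace = 14 + 14 = 28, det = 14·14 - (-4)² = 180.
Step 2 — discriminant:
  Δ = trace² - 4·det = 784 - 720 = 64.
Step 3 — eigenvalues:
  λ = (trace ± √Δ)/2 = (28 ± 8)/2,
  λ_1 = 18,  λ_2 = 10.

Step 4 — unit eigenvector for λ_1: solve (Sigma - λ_1 I)v = 0. First row:
  (14 - 18)·v_x + (-4)·v_y = 0, i.e. (-4)·v_x + (-4)·v_y = 0,
  so v ∝ (b, λ_1 - a) = (-4, 4); multiply by -1 so the first entry is positive: u = (4, -4).
  ||u|| = √((4)² + (-4)²) = √(32) ≈ 5.6569,
  v_1 = u/||u|| ≈ (0.7071, -0.7071) (||v_1|| = 1).

λ_1 = 18,  λ_2 = 10;  v_1 ≈ (0.7071, -0.7071)


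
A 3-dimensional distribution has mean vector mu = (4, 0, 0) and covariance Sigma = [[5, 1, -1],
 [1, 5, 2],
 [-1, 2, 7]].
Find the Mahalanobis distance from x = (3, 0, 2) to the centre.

Step 1 — centre the observation: (x - mu) = (-1, 0, 2).

Step 2 — invert Sigma (cofactor / det for 3×3, or solve directly):
  Sigma^{-1} = [[0.223, -0.0647, 0.0504],
 [-0.0647, 0.2446, -0.0791],
 [0.0504, -0.0791, 0.1727]].

Step 3 — form the quadratic (x - mu)^T · Sigma^{-1} · (x - mu):
  Sigma^{-1} · (x - mu) = (-0.1223, -0.0935, 0.295).
  (x - mu)^T · [Sigma^{-1} · (x - mu)] = (-1)·(-0.1223) + (0)·(-0.0935) + (2)·(0.295) = 0.7122.

Step 4 — take square root: d = √(0.7122) ≈ 0.8439.

d(x, mu) = √(0.7122) ≈ 0.8439


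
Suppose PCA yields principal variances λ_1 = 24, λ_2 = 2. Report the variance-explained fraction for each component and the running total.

Step 1 — total variance = trace(Sigma) = Σ λ_i = 24 + 2 = 26.

Step 2 — fraction explained by component i = λ_i / Σ λ:
  PC1: 24/26 = 0.9231
  PC2: 2/26 = 0.0769

Step 3 — cumulative fraction after k components = (λ_1 + ... + λ_k) / Σ λ:
  k = 1: 24/26 = 0.9231
  k = 2: (24 + 2)/26 = 26/26 = 1

Summary (fraction, with percent):

explained: PC1 0.9231 (92.31%), PC2 0.0769 (7.69%);  cumulative: 0.9231, 1


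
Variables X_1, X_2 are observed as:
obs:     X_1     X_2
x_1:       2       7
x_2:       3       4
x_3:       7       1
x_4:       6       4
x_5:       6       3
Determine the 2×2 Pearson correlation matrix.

Step 1 — column means:
  mean(X_1) = (2 + 3 + 7 + 6 + 6) / 5 = 24/5 = 4.8
  mean(X_2) = (7 + 4 + 1 + 4 + 3) / 5 = 19/5 = 3.8

Step 2 — sample variances and covariances s[i,j] = (1/(n-1)) · Σ_k (x_{k,i} - mean_i) · (x_{k,j} - mean_j), with n-1 = 4:
  s[X_1,X_1] = ((-2.8)·(-2.8) + (-1.8)·(-1.8) + (2.2)·(2.2) + (1.2)·(1.2) + (1.2)·(1.2)) / 4 = 18.8/4 = 4.7
  s[X_1,X_2] = ((-2.8)·(3.2) + (-1.8)·(0.2) + (2.2)·(-2.8) + (1.2)·(0.2) + (1.2)·(-0.8)) / 4 = -16.2/4 = -4.05
  s[X_2,X_2] = ((3.2)·(3.2) + (0.2)·(0.2) + (-2.8)·(-2.8) + (0.2)·(0.2) + (-0.8)·(-0.8)) / 4 = 18.8/4 = 4.7
  Sample standard deviations s_i = √(s[i,i]):
  s(X_1) = √(4.7) = 2.1679
  s(X_2) = √(4.7) = 2.1679

Step 3 — r_{ij} = s_{ij} / (s_i · s_j):
  r[X_1,X_1] = 1 (diagonal).
  r[X_1,X_2] = -4.05 / (2.1679 · 2.1679) = -4.05 / 4.7 = -0.8617
  r[X_2,X_2] = 1 (diagonal).

R is symmetric with unit diagonal. Assembling:

R = [[1, -0.8617],
 [-0.8617, 1]]


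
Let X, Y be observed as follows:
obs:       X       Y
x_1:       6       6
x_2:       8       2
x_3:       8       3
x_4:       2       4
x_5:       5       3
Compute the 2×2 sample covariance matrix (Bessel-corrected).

Step 1 — column means:
  mean(X) = (6 + 8 + 8 + 2 + 5) / 5 = 29/5 = 5.8
  mean(Y) = (6 + 2 + 3 + 4 + 3) / 5 = 18/5 = 3.6

Step 2 — sample covariance S[i,j] = (1/(n-1)) · Σ_k (x_{k,i} - mean_i) · (x_{k,j} - mean_j), with n-1 = 4.
  S[X,X] = ((0.2)·(0.2) + (2.2)·(2.2) + (2.2)·(2.2) + (-3.8)·(-3.8) + (-0.8)·(-0.8)) / 4 = 24.8/4 = 6.2
  S[X,Y] = ((0.2)·(2.4) + (2.2)·(-1.6) + (2.2)·(-0.6) + (-3.8)·(0.4) + (-0.8)·(-0.6)) / 4 = -5.4/4 = -1.35
  S[Y,Y] = ((2.4)·(2.4) + (-1.6)·(-1.6) + (-0.6)·(-0.6) + (0.4)·(0.4) + (-0.6)·(-0.6)) / 4 = 9.2/4 = 2.3

S is symmetric (S[j,i] = S[i,j]). Assembling:

S = [[6.2, -1.35],
 [-1.35, 2.3]]


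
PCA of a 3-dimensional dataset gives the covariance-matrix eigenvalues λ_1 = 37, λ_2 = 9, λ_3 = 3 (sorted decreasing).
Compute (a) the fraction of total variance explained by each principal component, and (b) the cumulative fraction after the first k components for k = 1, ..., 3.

Step 1 — total variance = trace(Sigma) = Σ λ_i = 37 + 9 + 3 = 49.

Step 2 — fraction explained by component i = λ_i / Σ λ:
  PC1: 37/49 = 0.7551
  PC2: 9/49 = 0.1837
  PC3: 3/49 = 0.0612

Step 3 — cumulative fraction after k components = (λ_1 + ... + λ_k) / Σ λ:
  k = 1: 37/49 = 0.7551
  k = 2: (37 + 9)/49 = 46/49 = 0.9388
  k = 3: (37 + 9 + 3)/49 = 49/49 = 1

Summary (fraction, with percent):

explained: PC1 0.7551 (75.51%), PC2 0.1837 (18.37%), PC3 0.0612 (6.12%);  cumulative: 0.7551, 0.9388, 1


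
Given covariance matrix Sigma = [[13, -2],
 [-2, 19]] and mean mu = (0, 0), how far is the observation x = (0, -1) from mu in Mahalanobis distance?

Step 1 — centre the observation: (x - mu) = (0, -1).

Step 2 — invert Sigma. det(Sigma) = 13·19 - (-2)² = 243.
  Sigma^{-1} = (1/det) · [[d, -b], [-b, a]] = [[0.0782, 0.0082],
 [0.0082, 0.0535]].

Step 3 — form the quadratic (x - mu)^T · Sigma^{-1} · (x - mu):
  Sigma^{-1} · (x - mu) = (-0.0082, -0.0535).
  (x - mu)^T · [Sigma^{-1} · (x - mu)] = (0)·(-0.0082) + (-1)·(-0.0535) = 0.0535.

Step 4 — take square root: d = √(0.0535) ≈ 0.2313.

d(x, mu) = √(0.0535) ≈ 0.2313


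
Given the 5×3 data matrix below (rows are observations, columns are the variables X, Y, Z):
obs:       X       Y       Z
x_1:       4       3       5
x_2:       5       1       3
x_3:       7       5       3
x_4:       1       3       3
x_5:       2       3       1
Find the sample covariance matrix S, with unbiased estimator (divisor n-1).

Step 1 — column means:
  mean(X) = (4 + 5 + 7 + 1 + 2) / 5 = 19/5 = 3.8
  mean(Y) = (3 + 1 + 5 + 3 + 3) / 5 = 15/5 = 3
  mean(Z) = (5 + 3 + 3 + 3 + 1) / 5 = 15/5 = 3

Step 2 — sample covariance S[i,j] = (1/(n-1)) · Σ_k (x_{k,i} - mean_i) · (x_{k,j} - mean_j), with n-1 = 4.
  S[X,X] = ((0.2)·(0.2) + (1.2)·(1.2) + (3.2)·(3.2) + (-2.8)·(-2.8) + (-1.8)·(-1.8)) / 4 = 22.8/4 = 5.7
  S[X,Y] = ((0.2)·(0) + (1.2)·(-2) + (3.2)·(2) + (-2.8)·(0) + (-1.8)·(0)) / 4 = 4/4 = 1
  S[X,Z] = ((0.2)·(2) + (1.2)·(0) + (3.2)·(0) + (-2.8)·(0) + (-1.8)·(-2)) / 4 = 4/4 = 1
  S[Y,Y] = ((0)·(0) + (-2)·(-2) + (2)·(2) + (0)·(0) + (0)·(0)) / 4 = 8/4 = 2
  S[Y,Z] = ((0)·(2) + (-2)·(0) + (2)·(0) + (0)·(0) + (0)·(-2)) / 4 = 0/4 = 0
  S[Z,Z] = ((2)·(2) + (0)·(0) + (0)·(0) + (0)·(0) + (-2)·(-2)) / 4 = 8/4 = 2

S is symmetric (S[j,i] = S[i,j]). Assembling:

S = [[5.7, 1, 1],
 [1, 2, 0],
 [1, 0, 2]]


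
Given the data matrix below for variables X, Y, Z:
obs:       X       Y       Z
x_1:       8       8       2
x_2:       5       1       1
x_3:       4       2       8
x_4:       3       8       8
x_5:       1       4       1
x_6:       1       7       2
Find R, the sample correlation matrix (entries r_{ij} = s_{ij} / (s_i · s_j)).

Step 1 — column means:
  mean(X) = (8 + 5 + 4 + 3 + 1 + 1) / 6 = 22/6 = 3.6667
  mean(Y) = (8 + 1 + 2 + 8 + 4 + 7) / 6 = 30/6 = 5
  mean(Z) = (2 + 1 + 8 + 8 + 1 + 2) / 6 = 22/6 = 3.6667

Step 2 — sample variances and covariances s[i,j] = (1/(n-1)) · Σ_k (x_{k,i} - mean_i) · (x_{k,j} - mean_j), with n-1 = 5:
  s[X,X] = ((4.3333)·(4.3333) + (1.3333)·(1.3333) + (0.3333)·(0.3333) + (-0.6667)·(-0.6667) + (-2.6667)·(-2.6667) + (-2.6667)·(-2.6667)) / 5 = 35.3333/5 = 7.0667
  s[X,Y] = ((4.3333)·(3) + (1.3333)·(-4) + (0.3333)·(-3) + (-0.6667)·(3) + (-2.6667)·(-1) + (-2.6667)·(2)) / 5 = 2/5 = 0.4
  s[X,Z] = ((4.3333)·(-1.6667) + (1.3333)·(-2.6667) + (0.3333)·(4.3333) + (-0.6667)·(4.3333) + (-2.6667)·(-2.6667) + (-2.6667)·(-1.6667)) / 5 = -0.6667/5 = -0.1333
  s[Y,Y] = ((3)·(3) + (-4)·(-4) + (-3)·(-3) + (3)·(3) + (-1)·(-1) + (2)·(2)) / 5 = 48/5 = 9.6
  s[Y,Z] = ((3)·(-1.6667) + (-4)·(-2.6667) + (-3)·(4.3333) + (3)·(4.3333) + (-1)·(-2.6667) + (2)·(-1.6667)) / 5 = 5/5 = 1
  s[Z,Z] = ((-1.6667)·(-1.6667) + (-2.6667)·(-2.6667) + (4.3333)·(4.3333) + (4.3333)·(4.3333) + (-2.6667)·(-2.6667) + (-1.6667)·(-1.6667)) / 5 = 57.3333/5 = 11.4667
  Sample standard deviations s_i = √(s[i,i]):
  s(X) = √(7.0667) = 2.6583
  s(Y) = √(9.6) = 3.0984
  s(Z) = √(11.4667) = 3.3862

Step 3 — r_{ij} = s_{ij} / (s_i · s_j):
  r[X,X] = 1 (diagonal).
  r[X,Y] = 0.4 / (2.6583 · 3.0984) = 0.4 / 8.2365 = 0.0486
  r[X,Z] = -0.1333 / (2.6583 · 3.3862) = -0.1333 / 9.0017 = -0.0148
  r[Y,Y] = 1 (diagonal).
  r[Y,Z] = 1 / (3.0984 · 3.3862) = 1 / 10.4919 = 0.0953
  r[Z,Z] = 1 (diagonal).

R is symmetric with unit diagonal. Assembling:

R = [[1, 0.0486, -0.0148],
 [0.0486, 1, 0.0953],
 [-0.0148, 0.0953, 1]]


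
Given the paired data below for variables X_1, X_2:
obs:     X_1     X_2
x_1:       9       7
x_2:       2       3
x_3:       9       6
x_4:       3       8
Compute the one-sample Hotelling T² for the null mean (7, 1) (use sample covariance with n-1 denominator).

Step 1 — sample mean vector:
  mean(X_1) = (9 + 2 + 9 + 3) / 4 = 23/4 = 5.75
  mean(X_2) = (7 + 3 + 6 + 8) / 4 = 24/4 = 6
  x̄ = (5.75, 6),  deviation x̄ - mu_0 = (5.75, 6) - (7, 1) = (-1.25, 5).

Step 2 — sample covariance matrix, S[i,j] = (1/(n-1)) · Σ_k (x_{k,i} - mean_i) · (x_{k,j} - mean_j), divisor n-1 = 3:
  S[X_1,X_1] = ((3.25)·(3.25) + (-3.75)·(-3.75) + (3.25)·(3.25) + (-2.75)·(-2.75)) / 3 = 42.75/3 = 14.25
  S[X_1,X_2] = ((3.25)·(1) + (-3.75)·(-3) + (3.25)·(0) + (-2.75)·(2)) / 3 = 9/3 = 3
  S[X_2,X_2] = ((1)·(1) + (-3)·(-3) + (0)·(0) + (2)·(2)) / 3 = 14/3 = 4.6667
  S = [[14.25, 3],
 [3, 4.6667]].

Step 3 — invert S. det(S) = 14.25·4.6667 - (3)² = 57.5.
  S^{-1} = (1/det) · [[d, -b], [-b, a]] = [[0.0812, -0.0522],
 [-0.0522, 0.2478]].

Step 4 — quadratic form (x̄ - mu_0)^T · S^{-1} · (x̄ - mu_0):
  S^{-1} · (x̄ - mu_0) = (-0.3623, 1.3043),
  (x̄ - mu_0)^T · [...] = (-1.25)·(-0.3623) + (5)·(1.3043) = 6.9746.

Step 5 — scale by n: T² = 4 · 6.9746 = 27.8986.

T² ≈ 27.8986


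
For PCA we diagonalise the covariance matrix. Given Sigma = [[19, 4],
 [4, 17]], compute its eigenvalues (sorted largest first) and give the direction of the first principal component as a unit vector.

Step 1 — characteristic polynomial of 2×2 Sigma:
  det(Sigma - λI) = λ² - trace · λ + det = 0.
  trace = 19 + 17 = 36, det = 19·17 - (4)² = 307.
Step 2 — discriminant:
  Δ = trace² - 4·det = 1296 - 1228 = 68.
Step 3 — eigenvalues:
  λ = (trace ± √Δ)/2 = (36 ± 8.2462)/2,
  λ_1 = 22.1231,  λ_2 = 13.8769.

Step 4 — unit eigenvector for λ_1: solve (Sigma - λ_1 I)v = 0. First row:
  (19 - 22.1231)·v_x + (4)·v_y = 0, i.e. (-3.1231)·v_x + (4)·v_y = 0,
  so v ∝ (b, λ_1 - a) = (4, 3.1231) = u.
  ||u|| = √((4)² + (3.1231)²) = √(25.7538) ≈ 5.0748,
  v_1 = u/||u|| ≈ (0.7882, 0.6154) (||v_1|| = 1).

λ_1 = 22.1231,  λ_2 = 13.8769;  v_1 ≈ (0.7882, 0.6154)
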